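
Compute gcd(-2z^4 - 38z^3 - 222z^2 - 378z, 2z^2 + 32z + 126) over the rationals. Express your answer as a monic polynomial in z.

Apply the Euclidean algorithm:
  -2z^4 - 38z^3 - 222z^2 - 378z = (-z^2 - 3z)(2z^2 + 32z + 126) + (0)
Last nonzero remainder: 2z^2 + 32z + 126. Dividing through by 2 gives the monic gcd z^2 + 16z + 63.

z^2 + 16z + 63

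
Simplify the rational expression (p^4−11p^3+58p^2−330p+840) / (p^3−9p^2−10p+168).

Apply the Euclidean algorithm:
  p^4−11p^3+58p^2−330p+840 = (p−2)(p^3−9p^2−10p+168) + (50p^2−518p+1176)
  p^3−9p^2−10p+168 = ((1/50)p+17/625)(50p^2−518p+1176) + (−(12144/625)p+85008/625)
  50p^2−518p+1176 = (−(15625/6072)p+4375/506)(−(12144/625)p+85008/625) + (0)
Last nonzero remainder: −(12144/625)p+85008/625. Dividing through by −12144/625 gives the monic gcd p−7.
Cancel p−7 from numerator and denominator to get the reduced form.

(p^3−4p^2+30p−120)/(p^2−2p−24)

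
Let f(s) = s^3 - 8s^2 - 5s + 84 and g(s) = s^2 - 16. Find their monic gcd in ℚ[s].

s - 4

Repeated division with remainder:
  s^3 - 8s^2 - 5s + 84 = (s - 8)(s^2 - 16) + (11s - 44)
  s^2 - 16 = ((1/11)s + 4/11)(11s - 44) + (0)
Last nonzero remainder: 11s - 44. Dividing through by 11 gives the monic gcd s - 4.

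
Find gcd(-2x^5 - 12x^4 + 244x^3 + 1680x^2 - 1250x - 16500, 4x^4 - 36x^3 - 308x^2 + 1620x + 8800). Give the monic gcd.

x^3 - x^2 - 85x - 275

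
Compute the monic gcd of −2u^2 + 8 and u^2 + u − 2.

u + 2

Repeated division with remainder:
  −2u^2 + 8 = (−2)(u^2 + u − 2) + (2u + 4)
  u^2 + u − 2 = ((1/2)u − 1/2)(2u + 4) + (0)
Last nonzero remainder: 2u + 4. Dividing through by 2 gives the monic gcd u + 2.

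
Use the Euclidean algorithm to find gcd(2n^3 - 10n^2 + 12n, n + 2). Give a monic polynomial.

Euclidean algorithm in ℚ[n]:
  2n^3 - 10n^2 + 12n = (2n^2 - 14n + 40)(n + 2) + (-80)
  n + 2 = (-(1/80)n - 1/40)(-80) + (0)
The last nonzero remainder is the constant -80, so the polynomials are coprime and gcd = 1.

1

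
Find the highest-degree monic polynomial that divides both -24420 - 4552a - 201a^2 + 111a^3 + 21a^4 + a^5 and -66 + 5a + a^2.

-66 + 5a + a^2

By polynomial division,
  a^5 + 21a^4 + 111a^3 - 201a^2 - 4552a - 24420 = (a^3 + 16a^2 + 97a + 370)(a^2 + 5a - 66) + (0)
The last nonzero remainder a^2 + 5a - 66 is already monic.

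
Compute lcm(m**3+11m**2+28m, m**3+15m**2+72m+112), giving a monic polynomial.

m**4+15m**3+72m**2+112m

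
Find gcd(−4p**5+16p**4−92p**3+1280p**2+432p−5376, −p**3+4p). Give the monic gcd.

Euclidean algorithm in ℚ[p]:
  −4p**5+16p**4−92p**3+1280p**2+432p−5376 = (4p**2−16p+108)(−p**3+4p) + (1344p**2−5376)
  −p**3+4p = (−(1/1344)p)(1344p**2−5376) + (0)
Last nonzero remainder: 1344p**2−5376. Dividing through by 1344 gives the monic gcd p**2−4.

p**2−4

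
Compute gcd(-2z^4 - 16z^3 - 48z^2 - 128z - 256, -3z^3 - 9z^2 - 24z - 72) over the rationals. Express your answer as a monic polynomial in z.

z^2 + 8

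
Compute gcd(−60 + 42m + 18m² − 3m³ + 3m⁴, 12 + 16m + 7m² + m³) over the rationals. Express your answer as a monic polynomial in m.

2 + m

Repeated division with remainder:
  3m⁴ − 3m³ + 18m² + 42m − 60 = (3m − 24)(m³ + 7m² + 16m + 12) + (138m² + 390m + 228)
  m³ + 7m² + 16m + 12 = ((1/138)m + 16/529)(138m² + 390m + 228) + ((1350/529)m + 2700/529)
  138m² + 390m + 228 = ((12167/225)m + 10051/225)((1350/529)m + 2700/529) + (0)
Last nonzero remainder: (1350/529)m + 2700/529. Dividing through by 1350/529 gives the monic gcd m + 2.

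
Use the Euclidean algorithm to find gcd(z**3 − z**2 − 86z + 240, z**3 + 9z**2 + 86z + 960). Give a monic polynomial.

Apply the Euclidean algorithm:
  z**3 − z**2 − 86z + 240 = (z**3 + 9z**2 + 86z + 960) + (−10z**2 − 172z − 720)
  z**3 + 9z**2 + 86z + 960 = (−(1/10)z + 41/50)(−10z**2 − 172z − 720) + ((3876/25)z + 7752/5)
  −10z**2 − 172z − 720 = (−(125/1938)z − 150/323)((3876/25)z + 7752/5) + (0)
Last nonzero remainder: (3876/25)z + 7752/5. Dividing through by 3876/25 gives the monic gcd z + 10.

z + 10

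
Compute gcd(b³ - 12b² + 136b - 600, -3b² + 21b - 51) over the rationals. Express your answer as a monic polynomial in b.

Repeated division with remainder:
  b³ - 12b² + 136b - 600 = (-(1/3)b + 5/3)(-3b² + 21b - 51) + (84b - 515)
  -3b² + 21b - 51 = (-(1/28)b + 73/2352)(84b - 515) + (-82357/2352)
  84b - 515 = (-(197568/82357)b + 1211280/82357)(-82357/2352) + (0)
The last nonzero remainder is the constant -82357/2352, so the polynomials are coprime and gcd = 1.

1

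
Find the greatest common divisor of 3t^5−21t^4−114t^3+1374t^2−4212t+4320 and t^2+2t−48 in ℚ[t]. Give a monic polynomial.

t^2+2t−48

Apply the Euclidean algorithm:
  3t^5−21t^4−114t^3+1374t^2−4212t+4320 = (3t^3−27t^2+84t−90)(t^2+2t−48) + (0)
The last nonzero remainder t^2+2t−48 is already monic.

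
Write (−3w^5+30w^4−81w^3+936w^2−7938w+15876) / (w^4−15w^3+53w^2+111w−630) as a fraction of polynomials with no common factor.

(−3w^3−9w^2−72w+378)/(w^2−2w−15)

Apply the Euclidean algorithm:
  −3w^5+30w^4−81w^3+936w^2−7938w+15876 = (−3w−15)(w^4−15w^3+53w^2+111w−630) + (−147w^3+2064w^2−8163w+6426)
  w^4−15w^3+53w^2+111w−630 = (−(1/147)w+47/7203)(−147w^3+2064w^2−8163w+6426) + (−(38412/2401)w^2+(499356/2401)w−230472/343)
  −147w^3+2064w^2−8163w+6426 = ((117649/12804)w−40817/4268)(−(38412/2401)w^2+(499356/2401)w−230472/343) + (0)
Last nonzero remainder: −(38412/2401)w^2+(499356/2401)w−230472/343. Dividing through by −38412/2401 gives the monic gcd w^2−13w+42.
Cancel w^2−13w+42 from numerator and denominator to get the reduced form.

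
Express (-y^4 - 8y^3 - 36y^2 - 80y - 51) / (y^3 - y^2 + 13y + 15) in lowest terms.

(-y^3 - 7y^2 - 29y - 51)/(y^2 - 2y + 15)

Repeated division with remainder:
  -y^4 - 8y^3 - 36y^2 - 80y - 51 = (-y - 9)(y^3 - y^2 + 13y + 15) + (-32y^2 + 52y + 84)
  y^3 - y^2 + 13y + 15 = (-(1/32)y - 5/256)(-32y^2 + 52y + 84) + ((1065/64)y + 1065/64)
  -32y^2 + 52y + 84 = (-(2048/1065)y + 1792/355)((1065/64)y + 1065/64) + (0)
Last nonzero remainder: (1065/64)y + 1065/64. Dividing through by 1065/64 gives the monic gcd y + 1.
Cancel y + 1 from numerator and denominator to get the reduced form.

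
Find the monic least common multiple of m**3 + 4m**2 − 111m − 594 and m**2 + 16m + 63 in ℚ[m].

m**4 + 11m**3 − 83m**2 − 1371m − 4158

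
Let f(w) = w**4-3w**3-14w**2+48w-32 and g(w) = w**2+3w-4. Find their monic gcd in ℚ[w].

w**2+3w-4

Apply the Euclidean algorithm:
  w**4-3w**3-14w**2+48w-32 = (w**2-6w+8)(w**2+3w-4) + (0)
The last nonzero remainder w**2+3w-4 is already monic.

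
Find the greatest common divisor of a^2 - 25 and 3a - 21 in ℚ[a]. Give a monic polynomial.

Euclidean algorithm in ℚ[a]:
  a^2 - 25 = ((1/3)a + 7/3)(3a - 21) + (24)
  3a - 21 = ((1/8)a - 7/8)(24) + (0)
The last nonzero remainder is the constant 24, so the polynomials are coprime and gcd = 1.

1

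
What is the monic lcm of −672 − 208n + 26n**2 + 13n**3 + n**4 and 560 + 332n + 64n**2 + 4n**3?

Repeated division with remainder:
  n**4 + 13n**3 + 26n**2 − 208n − 672 = ((1/4)n − 3/4)(4n**3 + 64n**2 + 332n + 560) + (−9n**2 − 99n − 252)
  4n**3 + 64n**2 + 332n + 560 = (−(4/9)n − 20/9)(−9n**2 − 99n − 252) + (0)
Last nonzero remainder: −9n**2 − 99n − 252. Dividing through by −9 gives the monic gcd n**2 + 11n + 28.
Then lcm(f, g) = f·g / gcd(f, g); expanding and making the result monic gives the answer.

−3360 − 1712n − 78n**2 + 91n**3 + 18n**4 + n**5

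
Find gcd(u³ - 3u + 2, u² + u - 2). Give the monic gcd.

u² + u - 2

Euclidean algorithm in ℚ[u]:
  u³ - 3u + 2 = (u - 1)(u² + u - 2) + (0)
The last nonzero remainder u² + u - 2 is already monic.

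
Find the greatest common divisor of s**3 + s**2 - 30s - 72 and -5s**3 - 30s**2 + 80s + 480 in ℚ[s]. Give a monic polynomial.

By polynomial division,
  s**3 + s**2 - 30s - 72 = (-1/5)(-5s**3 - 30s**2 + 80s + 480) + (-5s**2 - 14s + 24)
  -5s**3 - 30s**2 + 80s + 480 = (s + 16/5)(-5s**2 - 14s + 24) + ((504/5)s + 2016/5)
  -5s**2 - 14s + 24 = (-(25/504)s + 5/84)((504/5)s + 2016/5) + (0)
Last nonzero remainder: (504/5)s + 2016/5. Dividing through by 504/5 gives the monic gcd s + 4.

s + 4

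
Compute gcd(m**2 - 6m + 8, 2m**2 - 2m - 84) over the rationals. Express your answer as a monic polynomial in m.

1

Apply the Euclidean algorithm:
  m**2 - 6m + 8 = (1/2)(2m**2 - 2m - 84) + (-5m + 50)
  2m**2 - 2m - 84 = (-(2/5)m - 18/5)(-5m + 50) + (96)
  -5m + 50 = (-(5/96)m + 25/48)(96) + (0)
The last nonzero remainder is the constant 96, so the polynomials are coprime and gcd = 1.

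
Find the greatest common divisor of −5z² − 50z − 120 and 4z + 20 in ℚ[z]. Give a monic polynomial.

1

Apply the Euclidean algorithm:
  −5z² − 50z − 120 = (−(5/4)z − 25/4)(4z + 20) + (5)
  4z + 20 = ((4/5)z + 4)(5) + (0)
The last nonzero remainder is the constant 5, so the polynomials are coprime and gcd = 1.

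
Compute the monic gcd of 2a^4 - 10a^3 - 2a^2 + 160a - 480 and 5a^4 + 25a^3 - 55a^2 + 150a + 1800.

a^3 - a^2 - 5a + 60

By polynomial division,
  2a^4 - 10a^3 - 2a^2 + 160a - 480 = (2/5)(5a^4 + 25a^3 - 55a^2 + 150a + 1800) + (-20a^3 + 20a^2 + 100a - 1200)
  5a^4 + 25a^3 - 55a^2 + 150a + 1800 = (-(1/4)a - 3/2)(-20a^3 + 20a^2 + 100a - 1200) + (0)
Last nonzero remainder: -20a^3 + 20a^2 + 100a - 1200. Dividing through by -20 gives the monic gcd a^3 - a^2 - 5a + 60.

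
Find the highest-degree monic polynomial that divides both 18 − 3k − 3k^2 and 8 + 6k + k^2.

1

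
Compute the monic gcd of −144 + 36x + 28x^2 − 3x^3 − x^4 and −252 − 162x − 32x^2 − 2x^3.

18 + 9x + x^2

By polynomial division,
  −x^4 − 3x^3 + 28x^2 + 36x − 144 = ((1/2)x − 13/2)(−2x^3 − 32x^2 − 162x − 252) + (−99x^2 − 891x − 1782)
  −2x^3 − 32x^2 − 162x − 252 = ((2/99)x + 14/99)(−99x^2 − 891x − 1782) + (0)
Last nonzero remainder: −99x^2 − 891x − 1782. Dividing through by −99 gives the monic gcd x^2 + 9x + 18.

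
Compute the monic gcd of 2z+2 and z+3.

1

Apply the Euclidean algorithm:
  2z+2 = (2)(z+3) + (−4)
  z+3 = (−(1/4)z−3/4)(−4) + (0)
The last nonzero remainder is the constant −4, so the polynomials are coprime and gcd = 1.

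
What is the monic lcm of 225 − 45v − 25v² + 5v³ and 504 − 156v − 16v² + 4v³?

−1890 + 333v + 264v² − 46v³ − 6v⁴ + v⁵

Apply the Euclidean algorithm:
  5v³ − 25v² − 45v + 225 = (5/4)(4v³ − 16v² − 156v + 504) + (−5v² + 150v − 405)
  4v³ − 16v² − 156v + 504 = (−(4/5)v − 104/5)(−5v² + 150v − 405) + (2640v − 7920)
  −5v² + 150v − 405 = (−(1/528)v + 9/176)(2640v − 7920) + (0)
Last nonzero remainder: 2640v − 7920. Dividing through by 2640 gives the monic gcd v − 3.
Then lcm(f, g) = f·g / gcd(f, g); expanding and making the result monic gives the answer.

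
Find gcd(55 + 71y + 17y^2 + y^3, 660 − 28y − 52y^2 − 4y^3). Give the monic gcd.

By polynomial division,
  y^3 + 17y^2 + 71y + 55 = (−1/4)(−4y^3 − 52y^2 − 28y + 660) + (4y^2 + 64y + 220)
  −4y^3 − 52y^2 − 28y + 660 = (−y + 3)(4y^2 + 64y + 220) + (0)
Last nonzero remainder: 4y^2 + 64y + 220. Dividing through by 4 gives the monic gcd y^2 + 16y + 55.

55 + 16y + y^2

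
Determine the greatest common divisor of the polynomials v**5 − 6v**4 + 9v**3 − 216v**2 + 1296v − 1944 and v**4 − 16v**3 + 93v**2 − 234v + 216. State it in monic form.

v**3 − 12v**2 + 45v − 54

By polynomial division,
  v**5 − 6v**4 + 9v**3 − 216v**2 + 1296v − 1944 = (v + 10)(v**4 − 16v**3 + 93v**2 − 234v + 216) + (76v**3 − 912v**2 + 3420v − 4104)
  v**4 − 16v**3 + 93v**2 − 234v + 216 = ((1/76)v − 1/19)(76v**3 − 912v**2 + 3420v − 4104) + (0)
Last nonzero remainder: 76v**3 − 912v**2 + 3420v − 4104. Dividing through by 76 gives the monic gcd v**3 − 12v**2 + 45v − 54.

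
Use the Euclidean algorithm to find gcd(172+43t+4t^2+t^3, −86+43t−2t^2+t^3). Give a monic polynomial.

43+t^2

Repeated division with remainder:
  t^3+4t^2+43t+172 = (t^3−2t^2+43t−86) + (6t^2+258)
  t^3−2t^2+43t−86 = ((1/6)t−1/3)(6t^2+258) + (0)
Last nonzero remainder: 6t^2+258. Dividing through by 6 gives the monic gcd t^2+43.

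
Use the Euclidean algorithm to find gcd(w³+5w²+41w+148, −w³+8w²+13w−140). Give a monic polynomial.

w+4

By polynomial division,
  w³+5w²+41w+148 = (−1)(−w³+8w²+13w−140) + (13w²+54w+8)
  −w³+8w²+13w−140 = (−(1/13)w+158/169)(13w²+54w+8) + (−(6231/169)w−24924/169)
  13w²+54w+8 = (−(2197/6231)w−338/6231)(−(6231/169)w−24924/169) + (0)
Last nonzero remainder: −(6231/169)w−24924/169. Dividing through by −6231/169 gives the monic gcd w+4.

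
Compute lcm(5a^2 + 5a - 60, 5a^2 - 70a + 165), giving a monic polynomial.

a^3 - 10a^2 - 23a + 132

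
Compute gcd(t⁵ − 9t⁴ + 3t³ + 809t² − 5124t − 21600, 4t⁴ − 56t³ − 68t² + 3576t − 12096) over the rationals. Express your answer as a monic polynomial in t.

By polynomial division,
  t⁵ − 9t⁴ + 3t³ + 809t² − 5124t − 21600 = ((1/4)t + 5/4)(4t⁴ − 56t³ − 68t² + 3576t − 12096) + (90t³ − 6570t − 6480)
  4t⁴ − 56t³ − 68t² + 3576t − 12096 = ((2/45)t − 28/45)(90t³ − 6570t − 6480) + (224t² − 224t − 16128)
  90t³ − 6570t − 6480 = ((45/112)t + 45/112)(224t² − 224t − 16128) + (0)
Last nonzero remainder: 224t² − 224t − 16128. Dividing through by 224 gives the monic gcd t² − t − 72.

t² − t − 72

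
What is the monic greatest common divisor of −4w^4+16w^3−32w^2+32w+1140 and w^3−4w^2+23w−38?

w^2−2w+19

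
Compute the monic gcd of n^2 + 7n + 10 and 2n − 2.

1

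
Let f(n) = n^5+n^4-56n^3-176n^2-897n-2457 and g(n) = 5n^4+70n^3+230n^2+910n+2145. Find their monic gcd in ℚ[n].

Apply the Euclidean algorithm:
  n^5+n^4-56n^3-176n^2-897n-2457 = ((1/5)n-13/5)(5n^4+70n^3+230n^2+910n+2145) + (80n^3+240n^2+1040n+3120)
  5n^4+70n^3+230n^2+910n+2145 = ((1/16)n+11/16)(80n^3+240n^2+1040n+3120) + (0)
Last nonzero remainder: 80n^3+240n^2+1040n+3120. Dividing through by 80 gives the monic gcd n^3+3n^2+13n+39.

n^3+3n^2+13n+39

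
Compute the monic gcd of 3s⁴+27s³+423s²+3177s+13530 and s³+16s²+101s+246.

Apply the Euclidean algorithm:
  3s⁴+27s³+423s²+3177s+13530 = (3s-21)(s³+16s²+101s+246) + (456s²+4560s+18696)
  s³+16s²+101s+246 = ((1/456)s+1/76)(456s²+4560s+18696) + (0)
Last nonzero remainder: 456s²+4560s+18696. Dividing through by 456 gives the monic gcd s²+10s+41.

s²+10s+41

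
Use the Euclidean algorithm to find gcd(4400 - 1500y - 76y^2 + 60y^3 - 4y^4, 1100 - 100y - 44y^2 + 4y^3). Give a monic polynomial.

275 - 25y - 11y^2 + y^3

Apply the Euclidean algorithm:
  -4y^4 + 60y^3 - 76y^2 - 1500y + 4400 = (-y + 4)(4y^3 - 44y^2 - 100y + 1100) + (0)
Last nonzero remainder: 4y^3 - 44y^2 - 100y + 1100. Dividing through by 4 gives the monic gcd y^3 - 11y^2 - 25y + 275.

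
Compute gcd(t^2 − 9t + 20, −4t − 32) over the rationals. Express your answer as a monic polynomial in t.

By polynomial division,
  t^2 − 9t + 20 = (−(1/4)t + 17/4)(−4t − 32) + (156)
  −4t − 32 = (−(1/39)t − 8/39)(156) + (0)
The last nonzero remainder is the constant 156, so the polynomials are coprime and gcd = 1.

1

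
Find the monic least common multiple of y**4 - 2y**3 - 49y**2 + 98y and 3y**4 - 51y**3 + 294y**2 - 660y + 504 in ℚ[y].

By polynomial division,
  y**4 - 2y**3 - 49y**2 + 98y = (1/3)(3y**4 - 51y**3 + 294y**2 - 660y + 504) + (15y**3 - 147y**2 + 318y - 168)
  3y**4 - 51y**3 + 294y**2 - 660y + 504 = ((1/5)y - 36/25)(15y**3 - 147y**2 + 318y - 168) + ((468/25)y**2 - (4212/25)y + 6552/25)
  15y**3 - 147y**2 + 318y - 168 = ((125/156)y - 25/39)((468/25)y**2 - (4212/25)y + 6552/25) + (0)
Last nonzero remainder: (468/25)y**2 - (4212/25)y + 6552/25. Dividing through by 468/25 gives the monic gcd y**2 - 9y + 14.
Then lcm(f, g) = f·g / gcd(f, g); expanding and making the result monic gives the answer.

y**6 - 10y**5 - 21y**4 + 466y**3 - 1372y**2 + 1176y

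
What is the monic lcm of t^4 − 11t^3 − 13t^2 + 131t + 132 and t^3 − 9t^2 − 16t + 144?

t^6 − 16t^5 + 6t^4 + 592t^3 − 55t^2 − 5376t − 4752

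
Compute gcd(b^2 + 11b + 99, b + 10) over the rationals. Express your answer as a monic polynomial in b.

1

Apply the Euclidean algorithm:
  b^2 + 11b + 99 = (b + 1)(b + 10) + (89)
  b + 10 = ((1/89)b + 10/89)(89) + (0)
The last nonzero remainder is the constant 89, so the polynomials are coprime and gcd = 1.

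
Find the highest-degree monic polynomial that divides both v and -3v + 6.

1

Apply the Euclidean algorithm:
  v = (-1/3)(-3v + 6) + (2)
  -3v + 6 = (-(3/2)v + 3)(2) + (0)
The last nonzero remainder is the constant 2, so the polynomials are coprime and gcd = 1.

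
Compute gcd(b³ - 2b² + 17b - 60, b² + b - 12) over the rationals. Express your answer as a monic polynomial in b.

By polynomial division,
  b³ - 2b² + 17b - 60 = (b - 3)(b² + b - 12) + (32b - 96)
  b² + b - 12 = ((1/32)b + 1/8)(32b - 96) + (0)
Last nonzero remainder: 32b - 96. Dividing through by 32 gives the monic gcd b - 3.

b - 3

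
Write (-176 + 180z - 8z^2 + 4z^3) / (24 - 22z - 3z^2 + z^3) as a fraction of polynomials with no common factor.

(176 - 4z + 4z^2)/(-24 - 2z + z^2)

Euclidean algorithm in ℚ[z]:
  4z^3 - 8z^2 + 180z - 176 = (4)(z^3 - 3z^2 - 22z + 24) + (4z^2 + 268z - 272)
  z^3 - 3z^2 - 22z + 24 = ((1/4)z - 35/2)(4z^2 + 268z - 272) + (4736z - 4736)
  4z^2 + 268z - 272 = ((1/1184)z + 17/296)(4736z - 4736) + (0)
Last nonzero remainder: 4736z - 4736. Dividing through by 4736 gives the monic gcd z - 1.
Cancel z - 1 from numerator and denominator to get the reduced form.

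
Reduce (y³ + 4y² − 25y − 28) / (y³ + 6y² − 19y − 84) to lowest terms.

By polynomial division,
  y³ + 4y² − 25y − 28 = (y³ + 6y² − 19y − 84) + (−2y² − 6y + 56)
  y³ + 6y² − 19y − 84 = (−(1/2)y − 3/2)(−2y² − 6y + 56) + (0)
Last nonzero remainder: −2y² − 6y + 56. Dividing through by −2 gives the monic gcd y² + 3y − 28.
Cancel y² + 3y − 28 from numerator and denominator to get the reduced form.

(y + 1)/(y + 3)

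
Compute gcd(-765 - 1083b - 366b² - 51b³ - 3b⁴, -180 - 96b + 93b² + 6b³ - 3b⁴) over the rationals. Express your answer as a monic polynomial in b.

Repeated division with remainder:
  -3b⁴ - 51b³ - 366b² - 1083b - 765 = (-3b⁴ + 6b³ + 93b² - 96b - 180) + (-57b³ - 459b² - 987b - 585)
  -3b⁴ + 6b³ + 93b² - 96b - 180 = ((1/19)b - 191/361)(-57b³ - 459b² - 987b - 585) + (-(35343/361)b² - (212058/361)b - 176715/361)
  -57b³ - 459b² - 987b - 585 = ((6859/11781)b + 4693/3927)(-(35343/361)b² - (212058/361)b - 176715/361) + (0)
Last nonzero remainder: -(35343/361)b² - (212058/361)b - 176715/361. Dividing through by -35343/361 gives the monic gcd b² + 6b + 5.

5 + 6b + b²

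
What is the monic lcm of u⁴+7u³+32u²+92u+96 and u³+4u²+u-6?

u⁵+6u⁴+25u³+60u²+4u-96

Apply the Euclidean algorithm:
  u⁴+7u³+32u²+92u+96 = (u+3)(u³+4u²+u-6) + (19u²+95u+114)
  u³+4u²+u-6 = ((1/19)u-1/19)(19u²+95u+114) + (0)
Last nonzero remainder: 19u²+95u+114. Dividing through by 19 gives the monic gcd u²+5u+6.
Then lcm(f, g) = f·g / gcd(f, g); expanding and making the result monic gives the answer.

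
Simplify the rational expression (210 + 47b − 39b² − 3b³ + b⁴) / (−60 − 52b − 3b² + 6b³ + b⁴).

(−7 + b)/(2 + b)

Euclidean algorithm in ℚ[b]:
  b⁴ − 3b³ − 39b² + 47b + 210 = (b⁴ + 6b³ − 3b² − 52b − 60) + (−9b³ − 36b² + 99b + 270)
  b⁴ + 6b³ − 3b² − 52b − 60 = (−(1/9)b − 2/9)(−9b³ − 36b² + 99b + 270) + (0)
Last nonzero remainder: −9b³ − 36b² + 99b + 270. Dividing through by −9 gives the monic gcd b³ + 4b² − 11b − 30.
Cancel b³ + 4b² − 11b − 30 from numerator and denominator to get the reduced form.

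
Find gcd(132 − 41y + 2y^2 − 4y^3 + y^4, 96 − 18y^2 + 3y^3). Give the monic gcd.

−4 + y

Euclidean algorithm in ℚ[y]:
  y^4 − 4y^3 + 2y^2 − 41y + 132 = ((1/3)y + 2/3)(3y^3 − 18y^2 + 96) + (14y^2 − 73y + 68)
  3y^3 − 18y^2 + 96 = ((3/14)y − 33/196)(14y^2 − 73y + 68) + (−(5265/196)y + 5265/49)
  14y^2 − 73y + 68 = (−(2744/5265)y + 3332/5265)(−(5265/196)y + 5265/49) + (0)
Last nonzero remainder: −(5265/196)y + 5265/49. Dividing through by −5265/196 gives the monic gcd y − 4.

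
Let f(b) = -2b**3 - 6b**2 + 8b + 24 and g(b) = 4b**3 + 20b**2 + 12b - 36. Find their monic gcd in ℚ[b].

Euclidean algorithm in ℚ[b]:
  -2b**3 - 6b**2 + 8b + 24 = (-1/2)(4b**3 + 20b**2 + 12b - 36) + (4b**2 + 14b + 6)
  4b**3 + 20b**2 + 12b - 36 = (b + 3/2)(4b**2 + 14b + 6) + (-15b - 45)
  4b**2 + 14b + 6 = (-(4/15)b - 2/15)(-15b - 45) + (0)
Last nonzero remainder: -15b - 45. Dividing through by -15 gives the monic gcd b + 3.

b + 3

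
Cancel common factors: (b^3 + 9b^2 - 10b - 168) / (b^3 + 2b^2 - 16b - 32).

By polynomial division,
  b^3 + 9b^2 - 10b - 168 = (b^3 + 2b^2 - 16b - 32) + (7b^2 + 6b - 136)
  b^3 + 2b^2 - 16b - 32 = ((1/7)b + 8/49)(7b^2 + 6b - 136) + ((120/49)b - 480/49)
  7b^2 + 6b - 136 = ((343/120)b + 833/60)((120/49)b - 480/49) + (0)
Last nonzero remainder: (120/49)b - 480/49. Dividing through by 120/49 gives the monic gcd b - 4.
Cancel b - 4 from numerator and denominator to get the reduced form.

(b^2 + 13b + 42)/(b^2 + 6b + 8)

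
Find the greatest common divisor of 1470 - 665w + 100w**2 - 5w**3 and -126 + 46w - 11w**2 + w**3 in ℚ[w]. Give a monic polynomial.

Repeated division with remainder:
  -5w**3 + 100w**2 - 665w + 1470 = (-5)(w**3 - 11w**2 + 46w - 126) + (45w**2 - 435w + 840)
  w**3 - 11w**2 + 46w - 126 = ((1/45)w - 4/135)(45w**2 - 435w + 840) + ((130/9)w - 910/9)
  45w**2 - 435w + 840 = ((81/26)w - 108/13)((130/9)w - 910/9) + (0)
Last nonzero remainder: (130/9)w - 910/9. Dividing through by 130/9 gives the monic gcd w - 7.

-7 + w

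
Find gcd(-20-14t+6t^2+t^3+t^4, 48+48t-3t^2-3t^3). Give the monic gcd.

Apply the Euclidean algorithm:
  t^4+t^3+6t^2-14t-20 = (-(1/3)t)(-3t^3-3t^2+48t+48) + (22t^2+2t-20)
  -3t^3-3t^2+48t+48 = (-(3/22)t-15/121)(22t^2+2t-20) + ((5508/121)t+5508/121)
  22t^2+2t-20 = ((1331/2754)t-605/1377)((5508/121)t+5508/121) + (0)
Last nonzero remainder: (5508/121)t+5508/121. Dividing through by 5508/121 gives the monic gcd t+1.

1+t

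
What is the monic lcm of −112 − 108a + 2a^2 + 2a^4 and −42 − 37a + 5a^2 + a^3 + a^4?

Euclidean algorithm in ℚ[a]:
  2a^4 + 2a^2 − 108a − 112 = (2)(a^4 + a^3 + 5a^2 − 37a − 42) + (−2a^3 − 8a^2 − 34a − 28)
  a^4 + a^3 + 5a^2 − 37a − 42 = (−(1/2)a + 3/2)(−2a^3 − 8a^2 − 34a − 28) + (0)
Last nonzero remainder: −2a^3 − 8a^2 − 34a − 28. Dividing through by −2 gives the monic gcd a^3 + 4a^2 + 17a + 14.
Then lcm(f, g) = f·g / gcd(f, g); expanding and making the result monic gives the answer.

168 + 106a − 57a^2 + a^3 − 3a^4 + a^5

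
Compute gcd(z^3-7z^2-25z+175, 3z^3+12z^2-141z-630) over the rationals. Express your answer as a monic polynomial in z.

z^2-2z-35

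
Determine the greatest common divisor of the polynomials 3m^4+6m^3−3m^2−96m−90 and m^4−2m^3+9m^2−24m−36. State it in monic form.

m^2−2m−3

Apply the Euclidean algorithm:
  3m^4+6m^3−3m^2−96m−90 = (3)(m^4−2m^3+9m^2−24m−36) + (12m^3−30m^2−24m+18)
  m^4−2m^3+9m^2−24m−36 = ((1/12)m+1/24)(12m^3−30m^2−24m+18) + ((49/4)m^2−(49/2)m−147/4)
  12m^3−30m^2−24m+18 = ((48/49)m−24/49)((49/4)m^2−(49/2)m−147/4) + (0)
Last nonzero remainder: (49/4)m^2−(49/2)m−147/4. Dividing through by 49/4 gives the monic gcd m^2−2m−3.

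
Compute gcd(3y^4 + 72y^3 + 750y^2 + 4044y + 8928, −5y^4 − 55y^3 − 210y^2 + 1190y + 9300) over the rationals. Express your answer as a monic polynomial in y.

y^3 + 16y^2 + 122y + 372

Apply the Euclidean algorithm:
  3y^4 + 72y^3 + 750y^2 + 4044y + 8928 = (−3/5)(−5y^4 − 55y^3 − 210y^2 + 1190y + 9300) + (39y^3 + 624y^2 + 4758y + 14508)
  −5y^4 − 55y^3 − 210y^2 + 1190y + 9300 = (−(5/39)y + 25/39)(39y^3 + 624y^2 + 4758y + 14508) + (0)
Last nonzero remainder: 39y^3 + 624y^2 + 4758y + 14508. Dividing through by 39 gives the monic gcd y^3 + 16y^2 + 122y + 372.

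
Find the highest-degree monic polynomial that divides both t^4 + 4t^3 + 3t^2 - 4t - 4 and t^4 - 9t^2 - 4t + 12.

Apply the Euclidean algorithm:
  t^4 + 4t^3 + 3t^2 - 4t - 4 = (t^4 - 9t^2 - 4t + 12) + (4t^3 + 12t^2 - 16)
  t^4 - 9t^2 - 4t + 12 = ((1/4)t - 3/4)(4t^3 + 12t^2 - 16) + (0)
Last nonzero remainder: 4t^3 + 12t^2 - 16. Dividing through by 4 gives the monic gcd t^3 + 3t^2 - 4.

t^3 + 3t^2 - 4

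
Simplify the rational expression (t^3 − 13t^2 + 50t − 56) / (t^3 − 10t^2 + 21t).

Euclidean algorithm in ℚ[t]:
  t^3 − 13t^2 + 50t − 56 = (t^3 − 10t^2 + 21t) + (−3t^2 + 29t − 56)
  t^3 − 10t^2 + 21t = (−(1/3)t + 1/9)(−3t^2 + 29t − 56) + (−(8/9)t + 56/9)
  −3t^2 + 29t − 56 = ((27/8)t − 9)(−(8/9)t + 56/9) + (0)
Last nonzero remainder: −(8/9)t + 56/9. Dividing through by −8/9 gives the monic gcd t − 7.
Cancel t − 7 from numerator and denominator to get the reduced form.

(t^2 − 6t + 8)/(t^2 − 3t)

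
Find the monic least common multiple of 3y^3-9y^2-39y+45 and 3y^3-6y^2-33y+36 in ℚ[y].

y^4-7y^3-y^2+67y-60

Apply the Euclidean algorithm:
  3y^3-9y^2-39y+45 = (3y^3-6y^2-33y+36) + (-3y^2-6y+9)
  3y^3-6y^2-33y+36 = (-y+4)(-3y^2-6y+9) + (0)
Last nonzero remainder: -3y^2-6y+9. Dividing through by -3 gives the monic gcd y^2+2y-3.
Then lcm(f, g) = f·g / gcd(f, g); expanding and making the result monic gives the answer.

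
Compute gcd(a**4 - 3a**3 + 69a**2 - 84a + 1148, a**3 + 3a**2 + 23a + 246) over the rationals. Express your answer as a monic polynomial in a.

Apply the Euclidean algorithm:
  a**4 - 3a**3 + 69a**2 - 84a + 1148 = (a - 6)(a**3 + 3a**2 + 23a + 246) + (64a**2 - 192a + 2624)
  a**3 + 3a**2 + 23a + 246 = ((1/64)a + 3/32)(64a**2 - 192a + 2624) + (0)
Last nonzero remainder: 64a**2 - 192a + 2624. Dividing through by 64 gives the monic gcd a**2 - 3a + 41.

a**2 - 3a + 41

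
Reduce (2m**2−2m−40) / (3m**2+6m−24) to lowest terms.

By polynomial division,
  2m**2−2m−40 = (2/3)(3m**2+6m−24) + (−6m−24)
  3m**2+6m−24 = (−(1/2)m+1)(−6m−24) + (0)
Last nonzero remainder: −6m−24. Dividing through by −6 gives the monic gcd m+4.
Cancel m+4 from numerator and denominator to get the reduced form.

(2m−10)/(3m−6)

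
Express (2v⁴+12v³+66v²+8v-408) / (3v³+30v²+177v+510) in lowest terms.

(2v²+2v-12)/(3v+15)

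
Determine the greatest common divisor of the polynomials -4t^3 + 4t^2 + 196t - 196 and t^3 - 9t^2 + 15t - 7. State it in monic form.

Apply the Euclidean algorithm:
  -4t^3 + 4t^2 + 196t - 196 = (-4)(t^3 - 9t^2 + 15t - 7) + (-32t^2 + 256t - 224)
  t^3 - 9t^2 + 15t - 7 = (-(1/32)t + 1/32)(-32t^2 + 256t - 224) + (0)
Last nonzero remainder: -32t^2 + 256t - 224. Dividing through by -32 gives the monic gcd t^2 - 8t + 7.

t^2 - 8t + 7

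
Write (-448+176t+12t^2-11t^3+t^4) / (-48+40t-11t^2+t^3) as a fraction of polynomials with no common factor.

(-28-3t+t^2)/(-3+t)

Apply the Euclidean algorithm:
  t^4-11t^3+12t^2+176t-448 = (t)(t^3-11t^2+40t-48) + (-28t^2+224t-448)
  t^3-11t^2+40t-48 = (-(1/28)t+3/28)(-28t^2+224t-448) + (0)
Last nonzero remainder: -28t^2+224t-448. Dividing through by -28 gives the monic gcd t^2-8t+16.
Cancel t^2-8t+16 from numerator and denominator to get the reduced form.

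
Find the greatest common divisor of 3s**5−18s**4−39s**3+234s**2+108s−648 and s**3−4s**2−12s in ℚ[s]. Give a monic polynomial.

By polynomial division,
  3s**5−18s**4−39s**3+234s**2+108s−648 = (3s**2−6s−27)(s**3−4s**2−12s) + (54s**2−216s−648)
  s**3−4s**2−12s = ((1/54)s)(54s**2−216s−648) + (0)
Last nonzero remainder: 54s**2−216s−648. Dividing through by 54 gives the monic gcd s**2−4s−12.

s**2−4s−12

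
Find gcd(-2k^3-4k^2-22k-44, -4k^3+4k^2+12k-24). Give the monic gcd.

Repeated division with remainder:
  -2k^3-4k^2-22k-44 = (1/2)(-4k^3+4k^2+12k-24) + (-6k^2-28k-32)
  -4k^3+4k^2+12k-24 = ((2/3)k-34/9)(-6k^2-28k-32) + (-(652/9)k-1304/9)
  -6k^2-28k-32 = ((27/326)k+36/163)(-(652/9)k-1304/9) + (0)
Last nonzero remainder: -(652/9)k-1304/9. Dividing through by -652/9 gives the monic gcd k+2.

k+2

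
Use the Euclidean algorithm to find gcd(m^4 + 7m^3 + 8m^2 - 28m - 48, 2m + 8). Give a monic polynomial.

m + 4

Apply the Euclidean algorithm:
  m^4 + 7m^3 + 8m^2 - 28m - 48 = ((1/2)m^3 + (3/2)m^2 - 2m - 6)(2m + 8) + (0)
Last nonzero remainder: 2m + 8. Dividing through by 2 gives the monic gcd m + 4.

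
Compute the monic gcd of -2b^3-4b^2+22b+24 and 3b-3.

1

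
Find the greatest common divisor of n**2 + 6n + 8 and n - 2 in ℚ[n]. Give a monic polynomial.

Apply the Euclidean algorithm:
  n**2 + 6n + 8 = (n + 8)(n - 2) + (24)
  n - 2 = ((1/24)n - 1/12)(24) + (0)
The last nonzero remainder is the constant 24, so the polynomials are coprime and gcd = 1.

1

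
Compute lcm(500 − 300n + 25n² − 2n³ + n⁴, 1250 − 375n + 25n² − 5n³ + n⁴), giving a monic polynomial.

−2500 + 2000n − 425n² + 35n³ − 7n⁴ + n⁵

Repeated division with remainder:
  n⁴ − 2n³ + 25n² − 300n + 500 = (n⁴ − 5n³ + 25n² − 375n + 1250) + (3n³ + 75n − 750)
  n⁴ − 5n³ + 25n² − 375n + 1250 = ((1/3)n − 5/3)(3n³ + 75n − 750) + (0)
Last nonzero remainder: 3n³ + 75n − 750. Dividing through by 3 gives the monic gcd n³ + 25n − 250.
Then lcm(f, g) = f·g / gcd(f, g); expanding and making the result monic gives the answer.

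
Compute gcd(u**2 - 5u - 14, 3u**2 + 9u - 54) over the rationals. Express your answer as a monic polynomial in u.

Euclidean algorithm in ℚ[u]:
  u**2 - 5u - 14 = (1/3)(3u**2 + 9u - 54) + (-8u + 4)
  3u**2 + 9u - 54 = (-(3/8)u - 21/16)(-8u + 4) + (-195/4)
  -8u + 4 = ((32/195)u - 16/195)(-195/4) + (0)
The last nonzero remainder is the constant -195/4, so the polynomials are coprime and gcd = 1.

1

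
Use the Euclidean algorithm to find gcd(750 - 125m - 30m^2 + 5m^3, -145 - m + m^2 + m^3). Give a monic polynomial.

-5 + m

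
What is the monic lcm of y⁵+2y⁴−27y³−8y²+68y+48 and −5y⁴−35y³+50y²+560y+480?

By polynomial division,
  y⁵+2y⁴−27y³−8y²+68y+48 = (−(1/5)y+1)(−5y⁴−35y³+50y²+560y+480) + (18y³+54y²−396y−432)
  −5y⁴−35y³+50y²+560y+480 = (−(5/18)y−10/9)(18y³+54y²−396y−432) + (0)
Last nonzero remainder: 18y³+54y²−396y−432. Dividing through by 18 gives the monic gcd y³+3y²−22y−24.
Then lcm(f, g) = f·g / gcd(f, g); expanding and making the result monic gives the answer.

y⁶+6y⁵−19y⁴−116y³+36y²+320y+192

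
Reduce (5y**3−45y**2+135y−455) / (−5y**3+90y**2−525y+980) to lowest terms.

Euclidean algorithm in ℚ[y]:
  5y**3−45y**2+135y−455 = (−1)(−5y**3+90y**2−525y+980) + (45y**2−390y+525)
  −5y**3+90y**2−525y+980 = (−(1/9)y+28/27)(45y**2−390y+525) + (−(560/9)y+3920/9)
  45y**2−390y+525 = (−(81/112)y+135/112)(−(560/9)y+3920/9) + (0)
Last nonzero remainder: −(560/9)y+3920/9. Dividing through by −560/9 gives the monic gcd y−7.
Cancel y−7 from numerator and denominator to get the reduced form.

(−y**2+2y−13)/(y**2−11y+28)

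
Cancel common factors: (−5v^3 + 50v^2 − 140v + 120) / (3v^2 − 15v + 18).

(−5v^2 + 40v − 60)/(3v − 9)

Euclidean algorithm in ℚ[v]:
  −5v^3 + 50v^2 − 140v + 120 = (−(5/3)v + 25/3)(3v^2 − 15v + 18) + (15v − 30)
  3v^2 − 15v + 18 = ((1/5)v − 3/5)(15v − 30) + (0)
Last nonzero remainder: 15v − 30. Dividing through by 15 gives the monic gcd v − 2.
Cancel v − 2 from numerator and denominator to get the reduced form.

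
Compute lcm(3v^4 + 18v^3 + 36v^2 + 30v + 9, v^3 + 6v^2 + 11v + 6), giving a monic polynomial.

v^5 + 8v^4 + 24v^3 + 34v^2 + 23v + 6

Repeated division with remainder:
  3v^4 + 18v^3 + 36v^2 + 30v + 9 = (3v)(v^3 + 6v^2 + 11v + 6) + (3v^2 + 12v + 9)
  v^3 + 6v^2 + 11v + 6 = ((1/3)v + 2/3)(3v^2 + 12v + 9) + (0)
Last nonzero remainder: 3v^2 + 12v + 9. Dividing through by 3 gives the monic gcd v^2 + 4v + 3.
Then lcm(f, g) = f·g / gcd(f, g); expanding and making the result monic gives the answer.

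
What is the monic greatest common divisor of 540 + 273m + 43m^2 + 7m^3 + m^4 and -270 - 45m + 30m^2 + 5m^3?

3 + m

By polynomial division,
  m^4 + 7m^3 + 43m^2 + 273m + 540 = ((1/5)m + 1/5)(5m^3 + 30m^2 - 45m - 270) + (46m^2 + 336m + 594)
  5m^3 + 30m^2 - 45m - 270 = ((5/46)m - 75/529)(46m^2 + 336m + 594) + (-(32760/529)m - 98280/529)
  46m^2 + 336m + 594 = (-(12167/16380)m - 5819/1820)(-(32760/529)m - 98280/529) + (0)
Last nonzero remainder: -(32760/529)m - 98280/529. Dividing through by -32760/529 gives the monic gcd m + 3.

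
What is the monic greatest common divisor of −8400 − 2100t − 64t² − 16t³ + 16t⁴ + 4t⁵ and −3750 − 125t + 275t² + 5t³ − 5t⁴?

By polynomial division,
  4t⁵ + 16t⁴ − 16t³ − 64t² − 2100t − 8400 = (−(4/5)t − 4)(−5t⁴ + 5t³ + 275t² − 125t − 3750) + (224t³ + 936t² − 5600t − 23400)
  −5t⁴ + 5t³ + 275t² − 125t − 3750 = (−(5/224)t + 725/6272)(224t³ + 936t² − 5600t − 23400) + ((32775/784)t² − 819375/784)
  224t³ + 936t² − 5600t − 23400 = ((175616/32775)t + 244608/10925)((32775/784)t² − 819375/784) + (0)
Last nonzero remainder: (32775/784)t² − 819375/784. Dividing through by 32775/784 gives the monic gcd t² − 25.

−25 + t²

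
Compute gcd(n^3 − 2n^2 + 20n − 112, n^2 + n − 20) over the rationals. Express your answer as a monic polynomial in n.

n − 4

Repeated division with remainder:
  n^3 − 2n^2 + 20n − 112 = (n − 3)(n^2 + n − 20) + (43n − 172)
  n^2 + n − 20 = ((1/43)n + 5/43)(43n − 172) + (0)
Last nonzero remainder: 43n − 172. Dividing through by 43 gives the monic gcd n − 4.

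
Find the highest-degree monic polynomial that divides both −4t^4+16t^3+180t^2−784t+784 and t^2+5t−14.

t^2+5t−14

Repeated division with remainder:
  −4t^4+16t^3+180t^2−784t+784 = (−4t^2+36t−56)(t^2+5t−14) + (0)
The last nonzero remainder t^2+5t−14 is already monic.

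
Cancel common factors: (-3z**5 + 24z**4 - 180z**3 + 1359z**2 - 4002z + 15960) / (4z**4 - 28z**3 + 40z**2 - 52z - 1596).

(-3z**2 - 6z - 120)/(4z + 12)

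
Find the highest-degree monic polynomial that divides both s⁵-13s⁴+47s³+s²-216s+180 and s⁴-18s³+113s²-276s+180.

Euclidean algorithm in ℚ[s]:
  s⁵-13s⁴+47s³+s²-216s+180 = (s+5)(s⁴-18s³+113s²-276s+180) + (24s³-288s²+984s-720)
  s⁴-18s³+113s²-276s+180 = ((1/24)s-1/4)(24s³-288s²+984s-720) + (0)
Last nonzero remainder: 24s³-288s²+984s-720. Dividing through by 24 gives the monic gcd s³-12s²+41s-30.

s³-12s²+41s-30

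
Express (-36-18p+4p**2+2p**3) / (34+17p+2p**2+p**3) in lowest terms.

(-18+2p**2)/(17+p**2)

Apply the Euclidean algorithm:
  2p**3+4p**2-18p-36 = (2)(p**3+2p**2+17p+34) + (-52p-104)
  p**3+2p**2+17p+34 = (-(1/52)p**2-17/52)(-52p-104) + (0)
Last nonzero remainder: -52p-104. Dividing through by -52 gives the monic gcd p+2.
Cancel p+2 from numerator and denominator to get the reduced form.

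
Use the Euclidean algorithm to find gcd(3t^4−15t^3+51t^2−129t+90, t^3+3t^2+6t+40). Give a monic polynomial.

t^2−t+10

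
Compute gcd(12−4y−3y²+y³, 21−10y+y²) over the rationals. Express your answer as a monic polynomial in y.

By polynomial division,
  y³−3y²−4y+12 = (y+7)(y²−10y+21) + (45y−135)
  y²−10y+21 = ((1/45)y−7/45)(45y−135) + (0)
Last nonzero remainder: 45y−135. Dividing through by 45 gives the monic gcd y−3.

−3+y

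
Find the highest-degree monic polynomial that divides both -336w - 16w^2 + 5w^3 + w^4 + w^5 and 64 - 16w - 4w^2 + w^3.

-16 + w^2

Euclidean algorithm in ℚ[w]:
  w^5 + w^4 + 5w^3 - 16w^2 - 336w = (w^2 + 5w + 41)(w^3 - 4w^2 - 16w + 64) + (164w^2 - 2624)
  w^3 - 4w^2 - 16w + 64 = ((1/164)w - 1/41)(164w^2 - 2624) + (0)
Last nonzero remainder: 164w^2 - 2624. Dividing through by 164 gives the monic gcd w^2 - 16.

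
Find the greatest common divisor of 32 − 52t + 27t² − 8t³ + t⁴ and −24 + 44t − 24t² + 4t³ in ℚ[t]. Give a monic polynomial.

Apply the Euclidean algorithm:
  t⁴ − 8t³ + 27t² − 52t + 32 = ((1/4)t − 1/2)(4t³ − 24t² + 44t − 24) + (4t² − 24t + 20)
  4t³ − 24t² + 44t − 24 = (t)(4t² − 24t + 20) + (24t − 24)
  4t² − 24t + 20 = ((1/6)t − 5/6)(24t − 24) + (0)
Last nonzero remainder: 24t − 24. Dividing through by 24 gives the monic gcd t − 1.

−1 + t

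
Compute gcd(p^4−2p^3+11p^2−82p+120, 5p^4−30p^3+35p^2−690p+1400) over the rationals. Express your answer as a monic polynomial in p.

p^3+p^2+14p−40

Repeated division with remainder:
  p^4−2p^3+11p^2−82p+120 = (1/5)(5p^4−30p^3+35p^2−690p+1400) + (4p^3+4p^2+56p−160)
  5p^4−30p^3+35p^2−690p+1400 = ((5/4)p−35/4)(4p^3+4p^2+56p−160) + (0)
Last nonzero remainder: 4p^3+4p^2+56p−160. Dividing through by 4 gives the monic gcd p^3+p^2+14p−40.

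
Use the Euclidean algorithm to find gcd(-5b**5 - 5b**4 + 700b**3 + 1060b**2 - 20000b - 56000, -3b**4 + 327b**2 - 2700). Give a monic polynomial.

Apply the Euclidean algorithm:
  -5b**5 - 5b**4 + 700b**3 + 1060b**2 - 20000b - 56000 = ((5/3)b + 5/3)(-3b**4 + 327b**2 - 2700) + (155b**3 + 515b**2 - 15500b - 51500)
  -3b**4 + 327b**2 - 2700 = (-(3/155)b + 309/4805)(155b**3 + 515b**2 - 15500b - 51500) + (-(5880/961)b**2 + 588000/961)
  155b**3 + 515b**2 - 15500b - 51500 = (-(29791/1176)b - 98983/1176)(-(5880/961)b**2 + 588000/961) + (0)
Last nonzero remainder: -(5880/961)b**2 + 588000/961. Dividing through by -5880/961 gives the monic gcd b**2 - 100.

b**2 - 100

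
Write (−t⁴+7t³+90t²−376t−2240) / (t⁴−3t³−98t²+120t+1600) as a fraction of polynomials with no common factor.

(−t²+t+56)/(t²+3t−40)

Repeated division with remainder:
  −t⁴+7t³+90t²−376t−2240 = (−1)(t⁴−3t³−98t²+120t+1600) + (4t³−8t²−256t−640)
  t⁴−3t³−98t²+120t+1600 = ((1/4)t−1/4)(4t³−8t²−256t−640) + (−36t²+216t+1440)
  4t³−8t²−256t−640 = (−(1/9)t−4/9)(−36t²+216t+1440) + (0)
Last nonzero remainder: −36t²+216t+1440. Dividing through by −36 gives the monic gcd t²−6t−40.
Cancel t²−6t−40 from numerator and denominator to get the reduced form.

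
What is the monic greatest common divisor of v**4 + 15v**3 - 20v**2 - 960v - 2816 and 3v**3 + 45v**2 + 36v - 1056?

v**2 + 19v + 88

Repeated division with remainder:
  v**4 + 15v**3 - 20v**2 - 960v - 2816 = ((1/3)v)(3v**3 + 45v**2 + 36v - 1056) + (-32v**2 - 608v - 2816)
  3v**3 + 45v**2 + 36v - 1056 = (-(3/32)v + 3/8)(-32v**2 - 608v - 2816) + (0)
Last nonzero remainder: -32v**2 - 608v - 2816. Dividing through by -32 gives the monic gcd v**2 + 19v + 88.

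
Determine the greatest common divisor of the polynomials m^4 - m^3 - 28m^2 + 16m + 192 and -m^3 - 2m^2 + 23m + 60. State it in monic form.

m^2 + 7m + 12

Euclidean algorithm in ℚ[m]:
  m^4 - m^3 - 28m^2 + 16m + 192 = (-m + 3)(-m^3 - 2m^2 + 23m + 60) + (m^2 + 7m + 12)
  -m^3 - 2m^2 + 23m + 60 = (-m + 5)(m^2 + 7m + 12) + (0)
The last nonzero remainder m^2 + 7m + 12 is already monic.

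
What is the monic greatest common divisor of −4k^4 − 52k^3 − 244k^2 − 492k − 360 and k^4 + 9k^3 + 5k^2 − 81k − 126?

k^2 + 5k + 6

Euclidean algorithm in ℚ[k]:
  −4k^4 − 52k^3 − 244k^2 − 492k − 360 = (−4)(k^4 + 9k^3 + 5k^2 − 81k − 126) + (−16k^3 − 224k^2 − 816k − 864)
  k^4 + 9k^3 + 5k^2 − 81k − 126 = (−(1/16)k + 5/16)(−16k^3 − 224k^2 − 816k − 864) + (24k^2 + 120k + 144)
  −16k^3 − 224k^2 − 816k − 864 = (−(2/3)k − 6)(24k^2 + 120k + 144) + (0)
Last nonzero remainder: 24k^2 + 120k + 144. Dividing through by 24 gives the monic gcd k^2 + 5k + 6.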